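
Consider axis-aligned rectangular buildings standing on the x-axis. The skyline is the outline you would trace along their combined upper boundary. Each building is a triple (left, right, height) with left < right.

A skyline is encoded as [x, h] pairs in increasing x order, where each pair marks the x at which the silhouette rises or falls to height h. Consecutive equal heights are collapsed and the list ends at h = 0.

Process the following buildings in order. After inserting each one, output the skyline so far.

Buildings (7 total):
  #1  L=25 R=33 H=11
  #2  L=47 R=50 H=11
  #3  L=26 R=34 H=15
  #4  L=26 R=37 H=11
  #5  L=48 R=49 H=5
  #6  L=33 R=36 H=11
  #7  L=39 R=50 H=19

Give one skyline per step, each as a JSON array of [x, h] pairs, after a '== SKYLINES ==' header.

== SKYLINES ==
[[25,11],[33,0]]
[[25,11],[33,0],[47,11],[50,0]]
[[25,11],[26,15],[34,0],[47,11],[50,0]]
[[25,11],[26,15],[34,11],[37,0],[47,11],[50,0]]
[[25,11],[26,15],[34,11],[37,0],[47,11],[50,0]]
[[25,11],[26,15],[34,11],[37,0],[47,11],[50,0]]
[[25,11],[26,15],[34,11],[37,0],[39,19],[50,0]]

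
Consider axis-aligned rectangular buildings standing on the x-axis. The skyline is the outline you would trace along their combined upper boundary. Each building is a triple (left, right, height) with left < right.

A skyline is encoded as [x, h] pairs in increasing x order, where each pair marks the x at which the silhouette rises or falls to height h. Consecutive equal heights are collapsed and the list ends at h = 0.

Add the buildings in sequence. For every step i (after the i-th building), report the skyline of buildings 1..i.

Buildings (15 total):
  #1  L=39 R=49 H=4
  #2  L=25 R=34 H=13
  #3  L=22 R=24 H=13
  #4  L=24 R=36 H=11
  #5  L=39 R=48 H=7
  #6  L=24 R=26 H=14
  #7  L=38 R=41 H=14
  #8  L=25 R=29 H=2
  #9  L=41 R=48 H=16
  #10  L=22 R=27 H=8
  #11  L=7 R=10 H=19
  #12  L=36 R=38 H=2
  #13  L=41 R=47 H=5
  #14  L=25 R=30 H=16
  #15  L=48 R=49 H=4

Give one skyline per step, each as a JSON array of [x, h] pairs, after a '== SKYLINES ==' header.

== SKYLINES ==
[[39,4],[49,0]]
[[25,13],[34,0],[39,4],[49,0]]
[[22,13],[24,0],[25,13],[34,0],[39,4],[49,0]]
[[22,13],[24,11],[25,13],[34,11],[36,0],[39,4],[49,0]]
[[22,13],[24,11],[25,13],[34,11],[36,0],[39,7],[48,4],[49,0]]
[[22,13],[24,14],[26,13],[34,11],[36,0],[39,7],[48,4],[49,0]]
[[22,13],[24,14],[26,13],[34,11],[36,0],[38,14],[41,7],[48,4],[49,0]]
[[22,13],[24,14],[26,13],[34,11],[36,0],[38,14],[41,7],[48,4],[49,0]]
[[22,13],[24,14],[26,13],[34,11],[36,0],[38,14],[41,16],[48,4],[49,0]]
[[22,13],[24,14],[26,13],[34,11],[36,0],[38,14],[41,16],[48,4],[49,0]]
[[7,19],[10,0],[22,13],[24,14],[26,13],[34,11],[36,0],[38,14],[41,16],[48,4],[49,0]]
[[7,19],[10,0],[22,13],[24,14],[26,13],[34,11],[36,2],[38,14],[41,16],[48,4],[49,0]]
[[7,19],[10,0],[22,13],[24,14],[26,13],[34,11],[36,2],[38,14],[41,16],[48,4],[49,0]]
[[7,19],[10,0],[22,13],[24,14],[25,16],[30,13],[34,11],[36,2],[38,14],[41,16],[48,4],[49,0]]
[[7,19],[10,0],[22,13],[24,14],[25,16],[30,13],[34,11],[36,2],[38,14],[41,16],[48,4],[49,0]]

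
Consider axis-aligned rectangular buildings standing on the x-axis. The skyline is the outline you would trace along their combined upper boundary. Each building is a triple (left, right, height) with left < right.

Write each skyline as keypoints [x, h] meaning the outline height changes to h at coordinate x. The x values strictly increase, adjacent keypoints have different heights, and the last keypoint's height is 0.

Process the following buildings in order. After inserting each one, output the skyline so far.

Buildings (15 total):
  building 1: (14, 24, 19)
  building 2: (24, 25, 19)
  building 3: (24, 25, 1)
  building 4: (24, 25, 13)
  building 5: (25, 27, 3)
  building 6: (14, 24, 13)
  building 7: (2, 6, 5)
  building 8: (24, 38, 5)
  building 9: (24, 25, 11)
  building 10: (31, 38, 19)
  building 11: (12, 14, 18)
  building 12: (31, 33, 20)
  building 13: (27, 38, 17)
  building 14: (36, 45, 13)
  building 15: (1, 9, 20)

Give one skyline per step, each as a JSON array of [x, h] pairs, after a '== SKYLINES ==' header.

== SKYLINES ==
[[14,19],[24,0]]
[[14,19],[25,0]]
[[14,19],[25,0]]
[[14,19],[25,0]]
[[14,19],[25,3],[27,0]]
[[14,19],[25,3],[27,0]]
[[2,5],[6,0],[14,19],[25,3],[27,0]]
[[2,5],[6,0],[14,19],[25,5],[38,0]]
[[2,5],[6,0],[14,19],[25,5],[38,0]]
[[2,5],[6,0],[14,19],[25,5],[31,19],[38,0]]
[[2,5],[6,0],[12,18],[14,19],[25,5],[31,19],[38,0]]
[[2,5],[6,0],[12,18],[14,19],[25,5],[31,20],[33,19],[38,0]]
[[2,5],[6,0],[12,18],[14,19],[25,5],[27,17],[31,20],[33,19],[38,0]]
[[2,5],[6,0],[12,18],[14,19],[25,5],[27,17],[31,20],[33,19],[38,13],[45,0]]
[[1,20],[9,0],[12,18],[14,19],[25,5],[27,17],[31,20],[33,19],[38,13],[45,0]]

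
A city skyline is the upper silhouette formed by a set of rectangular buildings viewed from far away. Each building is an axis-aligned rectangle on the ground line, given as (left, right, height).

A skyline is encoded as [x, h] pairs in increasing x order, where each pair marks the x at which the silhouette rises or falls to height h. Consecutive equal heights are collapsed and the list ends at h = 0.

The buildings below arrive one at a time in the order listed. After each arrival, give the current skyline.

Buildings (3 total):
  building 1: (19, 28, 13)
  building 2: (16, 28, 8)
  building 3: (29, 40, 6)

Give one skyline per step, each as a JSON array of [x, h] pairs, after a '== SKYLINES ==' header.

== SKYLINES ==
[[19,13],[28,0]]
[[16,8],[19,13],[28,0]]
[[16,8],[19,13],[28,0],[29,6],[40,0]]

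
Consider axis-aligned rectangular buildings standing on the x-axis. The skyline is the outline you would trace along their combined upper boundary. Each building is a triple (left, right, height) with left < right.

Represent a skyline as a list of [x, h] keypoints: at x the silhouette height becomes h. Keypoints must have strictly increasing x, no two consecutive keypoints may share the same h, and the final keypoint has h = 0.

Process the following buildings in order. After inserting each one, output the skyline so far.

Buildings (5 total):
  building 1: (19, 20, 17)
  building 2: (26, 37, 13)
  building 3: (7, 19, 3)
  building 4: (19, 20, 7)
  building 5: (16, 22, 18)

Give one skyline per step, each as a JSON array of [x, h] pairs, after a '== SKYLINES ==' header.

== SKYLINES ==
[[19,17],[20,0]]
[[19,17],[20,0],[26,13],[37,0]]
[[7,3],[19,17],[20,0],[26,13],[37,0]]
[[7,3],[19,17],[20,0],[26,13],[37,0]]
[[7,3],[16,18],[22,0],[26,13],[37,0]]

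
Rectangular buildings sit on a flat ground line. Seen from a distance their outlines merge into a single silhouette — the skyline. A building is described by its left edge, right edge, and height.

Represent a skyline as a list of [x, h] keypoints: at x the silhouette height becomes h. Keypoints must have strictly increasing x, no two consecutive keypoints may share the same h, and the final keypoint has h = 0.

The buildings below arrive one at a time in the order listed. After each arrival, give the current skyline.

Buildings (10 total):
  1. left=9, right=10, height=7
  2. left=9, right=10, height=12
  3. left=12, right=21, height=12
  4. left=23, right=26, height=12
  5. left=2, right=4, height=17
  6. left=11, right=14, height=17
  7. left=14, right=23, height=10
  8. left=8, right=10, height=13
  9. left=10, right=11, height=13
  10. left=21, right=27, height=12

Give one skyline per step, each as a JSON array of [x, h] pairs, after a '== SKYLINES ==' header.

== SKYLINES ==
[[9,7],[10,0]]
[[9,12],[10,0]]
[[9,12],[10,0],[12,12],[21,0]]
[[9,12],[10,0],[12,12],[21,0],[23,12],[26,0]]
[[2,17],[4,0],[9,12],[10,0],[12,12],[21,0],[23,12],[26,0]]
[[2,17],[4,0],[9,12],[10,0],[11,17],[14,12],[21,0],[23,12],[26,0]]
[[2,17],[4,0],[9,12],[10,0],[11,17],[14,12],[21,10],[23,12],[26,0]]
[[2,17],[4,0],[8,13],[10,0],[11,17],[14,12],[21,10],[23,12],[26,0]]
[[2,17],[4,0],[8,13],[11,17],[14,12],[21,10],[23,12],[26,0]]
[[2,17],[4,0],[8,13],[11,17],[14,12],[27,0]]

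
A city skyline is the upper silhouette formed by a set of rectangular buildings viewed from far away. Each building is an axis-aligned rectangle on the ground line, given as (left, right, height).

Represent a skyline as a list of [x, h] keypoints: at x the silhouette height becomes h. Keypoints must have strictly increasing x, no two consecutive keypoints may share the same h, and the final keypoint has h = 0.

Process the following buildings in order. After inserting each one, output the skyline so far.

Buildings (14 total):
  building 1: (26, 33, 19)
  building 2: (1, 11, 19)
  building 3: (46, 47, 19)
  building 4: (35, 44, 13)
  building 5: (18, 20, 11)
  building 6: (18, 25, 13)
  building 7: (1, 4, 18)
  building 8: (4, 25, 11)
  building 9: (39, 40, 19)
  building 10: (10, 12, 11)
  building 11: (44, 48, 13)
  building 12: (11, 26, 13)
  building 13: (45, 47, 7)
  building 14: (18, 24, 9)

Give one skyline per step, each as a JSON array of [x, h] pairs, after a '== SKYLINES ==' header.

== SKYLINES ==
[[26,19],[33,0]]
[[1,19],[11,0],[26,19],[33,0]]
[[1,19],[11,0],[26,19],[33,0],[46,19],[47,0]]
[[1,19],[11,0],[26,19],[33,0],[35,13],[44,0],[46,19],[47,0]]
[[1,19],[11,0],[18,11],[20,0],[26,19],[33,0],[35,13],[44,0],[46,19],[47,0]]
[[1,19],[11,0],[18,13],[25,0],[26,19],[33,0],[35,13],[44,0],[46,19],[47,0]]
[[1,19],[11,0],[18,13],[25,0],[26,19],[33,0],[35,13],[44,0],[46,19],[47,0]]
[[1,19],[11,11],[18,13],[25,0],[26,19],[33,0],[35,13],[44,0],[46,19],[47,0]]
[[1,19],[11,11],[18,13],[25,0],[26,19],[33,0],[35,13],[39,19],[40,13],[44,0],[46,19],[47,0]]
[[1,19],[11,11],[18,13],[25,0],[26,19],[33,0],[35,13],[39,19],[40,13],[44,0],[46,19],[47,0]]
[[1,19],[11,11],[18,13],[25,0],[26,19],[33,0],[35,13],[39,19],[40,13],[46,19],[47,13],[48,0]]
[[1,19],[11,13],[26,19],[33,0],[35,13],[39,19],[40,13],[46,19],[47,13],[48,0]]
[[1,19],[11,13],[26,19],[33,0],[35,13],[39,19],[40,13],[46,19],[47,13],[48,0]]
[[1,19],[11,13],[26,19],[33,0],[35,13],[39,19],[40,13],[46,19],[47,13],[48,0]]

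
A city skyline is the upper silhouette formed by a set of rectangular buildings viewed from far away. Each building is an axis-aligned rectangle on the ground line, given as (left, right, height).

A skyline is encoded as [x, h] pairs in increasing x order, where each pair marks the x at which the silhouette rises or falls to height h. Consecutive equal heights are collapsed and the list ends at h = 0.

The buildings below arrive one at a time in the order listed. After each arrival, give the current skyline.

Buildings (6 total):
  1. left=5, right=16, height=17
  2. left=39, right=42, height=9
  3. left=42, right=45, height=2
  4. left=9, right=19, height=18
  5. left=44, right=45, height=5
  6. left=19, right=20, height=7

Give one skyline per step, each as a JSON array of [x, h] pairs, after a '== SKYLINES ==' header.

== SKYLINES ==
[[5,17],[16,0]]
[[5,17],[16,0],[39,9],[42,0]]
[[5,17],[16,0],[39,9],[42,2],[45,0]]
[[5,17],[9,18],[19,0],[39,9],[42,2],[45,0]]
[[5,17],[9,18],[19,0],[39,9],[42,2],[44,5],[45,0]]
[[5,17],[9,18],[19,7],[20,0],[39,9],[42,2],[44,5],[45,0]]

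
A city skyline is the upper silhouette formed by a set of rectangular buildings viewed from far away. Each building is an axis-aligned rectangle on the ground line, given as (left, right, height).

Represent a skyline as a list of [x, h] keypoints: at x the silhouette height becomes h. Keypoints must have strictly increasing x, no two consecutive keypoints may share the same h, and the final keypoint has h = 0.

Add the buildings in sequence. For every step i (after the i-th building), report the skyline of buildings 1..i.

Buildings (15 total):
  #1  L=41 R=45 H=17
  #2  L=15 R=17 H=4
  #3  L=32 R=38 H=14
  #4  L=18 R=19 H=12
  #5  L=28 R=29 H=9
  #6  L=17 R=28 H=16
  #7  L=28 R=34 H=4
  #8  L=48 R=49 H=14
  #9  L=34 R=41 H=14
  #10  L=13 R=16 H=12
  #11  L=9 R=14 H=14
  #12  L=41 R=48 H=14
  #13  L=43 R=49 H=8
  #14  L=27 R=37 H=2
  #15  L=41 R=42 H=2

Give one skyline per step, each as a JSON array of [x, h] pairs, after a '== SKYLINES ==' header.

== SKYLINES ==
[[41,17],[45,0]]
[[15,4],[17,0],[41,17],[45,0]]
[[15,4],[17,0],[32,14],[38,0],[41,17],[45,0]]
[[15,4],[17,0],[18,12],[19,0],[32,14],[38,0],[41,17],[45,0]]
[[15,4],[17,0],[18,12],[19,0],[28,9],[29,0],[32,14],[38,0],[41,17],[45,0]]
[[15,4],[17,16],[28,9],[29,0],[32,14],[38,0],[41,17],[45,0]]
[[15,4],[17,16],[28,9],[29,4],[32,14],[38,0],[41,17],[45,0]]
[[15,4],[17,16],[28,9],[29,4],[32,14],[38,0],[41,17],[45,0],[48,14],[49,0]]
[[15,4],[17,16],[28,9],[29,4],[32,14],[41,17],[45,0],[48,14],[49,0]]
[[13,12],[16,4],[17,16],[28,9],[29,4],[32,14],[41,17],[45,0],[48,14],[49,0]]
[[9,14],[14,12],[16,4],[17,16],[28,9],[29,4],[32,14],[41,17],[45,0],[48,14],[49,0]]
[[9,14],[14,12],[16,4],[17,16],[28,9],[29,4],[32,14],[41,17],[45,14],[49,0]]
[[9,14],[14,12],[16,4],[17,16],[28,9],[29,4],[32,14],[41,17],[45,14],[49,0]]
[[9,14],[14,12],[16,4],[17,16],[28,9],[29,4],[32,14],[41,17],[45,14],[49,0]]
[[9,14],[14,12],[16,4],[17,16],[28,9],[29,4],[32,14],[41,17],[45,14],[49,0]]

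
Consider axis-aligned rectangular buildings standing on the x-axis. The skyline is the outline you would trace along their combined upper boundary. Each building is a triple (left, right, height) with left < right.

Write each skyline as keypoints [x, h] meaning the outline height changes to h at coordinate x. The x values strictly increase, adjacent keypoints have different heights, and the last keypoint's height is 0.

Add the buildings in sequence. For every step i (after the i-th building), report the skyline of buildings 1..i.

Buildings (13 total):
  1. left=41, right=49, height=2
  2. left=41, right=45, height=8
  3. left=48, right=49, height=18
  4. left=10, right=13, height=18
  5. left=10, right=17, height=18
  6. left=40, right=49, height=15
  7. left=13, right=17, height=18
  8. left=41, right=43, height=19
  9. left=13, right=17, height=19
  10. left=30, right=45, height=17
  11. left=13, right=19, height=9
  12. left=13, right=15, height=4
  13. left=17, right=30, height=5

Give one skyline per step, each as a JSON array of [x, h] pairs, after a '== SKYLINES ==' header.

== SKYLINES ==
[[41,2],[49,0]]
[[41,8],[45,2],[49,0]]
[[41,8],[45,2],[48,18],[49,0]]
[[10,18],[13,0],[41,8],[45,2],[48,18],[49,0]]
[[10,18],[17,0],[41,8],[45,2],[48,18],[49,0]]
[[10,18],[17,0],[40,15],[48,18],[49,0]]
[[10,18],[17,0],[40,15],[48,18],[49,0]]
[[10,18],[17,0],[40,15],[41,19],[43,15],[48,18],[49,0]]
[[10,18],[13,19],[17,0],[40,15],[41,19],[43,15],[48,18],[49,0]]
[[10,18],[13,19],[17,0],[30,17],[41,19],[43,17],[45,15],[48,18],[49,0]]
[[10,18],[13,19],[17,9],[19,0],[30,17],[41,19],[43,17],[45,15],[48,18],[49,0]]
[[10,18],[13,19],[17,9],[19,0],[30,17],[41,19],[43,17],[45,15],[48,18],[49,0]]
[[10,18],[13,19],[17,9],[19,5],[30,17],[41,19],[43,17],[45,15],[48,18],[49,0]]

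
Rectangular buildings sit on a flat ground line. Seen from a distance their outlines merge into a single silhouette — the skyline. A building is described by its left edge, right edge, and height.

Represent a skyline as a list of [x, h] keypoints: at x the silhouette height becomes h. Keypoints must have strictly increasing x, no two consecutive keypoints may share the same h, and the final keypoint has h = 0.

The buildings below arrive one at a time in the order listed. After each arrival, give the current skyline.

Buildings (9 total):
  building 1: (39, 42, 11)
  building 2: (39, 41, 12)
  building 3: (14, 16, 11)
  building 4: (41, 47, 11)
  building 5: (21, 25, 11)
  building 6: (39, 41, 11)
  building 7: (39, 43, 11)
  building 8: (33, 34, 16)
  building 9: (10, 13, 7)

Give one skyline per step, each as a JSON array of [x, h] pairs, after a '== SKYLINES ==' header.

== SKYLINES ==
[[39,11],[42,0]]
[[39,12],[41,11],[42,0]]
[[14,11],[16,0],[39,12],[41,11],[42,0]]
[[14,11],[16,0],[39,12],[41,11],[47,0]]
[[14,11],[16,0],[21,11],[25,0],[39,12],[41,11],[47,0]]
[[14,11],[16,0],[21,11],[25,0],[39,12],[41,11],[47,0]]
[[14,11],[16,0],[21,11],[25,0],[39,12],[41,11],[47,0]]
[[14,11],[16,0],[21,11],[25,0],[33,16],[34,0],[39,12],[41,11],[47,0]]
[[10,7],[13,0],[14,11],[16,0],[21,11],[25,0],[33,16],[34,0],[39,12],[41,11],[47,0]]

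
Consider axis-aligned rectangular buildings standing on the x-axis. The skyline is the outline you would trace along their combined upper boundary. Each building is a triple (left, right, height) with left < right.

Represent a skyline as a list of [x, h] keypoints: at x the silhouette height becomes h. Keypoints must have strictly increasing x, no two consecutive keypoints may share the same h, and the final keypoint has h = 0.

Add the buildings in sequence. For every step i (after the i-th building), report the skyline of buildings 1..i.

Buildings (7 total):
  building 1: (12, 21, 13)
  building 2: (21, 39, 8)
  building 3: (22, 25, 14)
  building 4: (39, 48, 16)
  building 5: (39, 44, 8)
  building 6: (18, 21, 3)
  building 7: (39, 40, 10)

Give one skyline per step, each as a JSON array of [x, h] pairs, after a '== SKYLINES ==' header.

== SKYLINES ==
[[12,13],[21,0]]
[[12,13],[21,8],[39,0]]
[[12,13],[21,8],[22,14],[25,8],[39,0]]
[[12,13],[21,8],[22,14],[25,8],[39,16],[48,0]]
[[12,13],[21,8],[22,14],[25,8],[39,16],[48,0]]
[[12,13],[21,8],[22,14],[25,8],[39,16],[48,0]]
[[12,13],[21,8],[22,14],[25,8],[39,16],[48,0]]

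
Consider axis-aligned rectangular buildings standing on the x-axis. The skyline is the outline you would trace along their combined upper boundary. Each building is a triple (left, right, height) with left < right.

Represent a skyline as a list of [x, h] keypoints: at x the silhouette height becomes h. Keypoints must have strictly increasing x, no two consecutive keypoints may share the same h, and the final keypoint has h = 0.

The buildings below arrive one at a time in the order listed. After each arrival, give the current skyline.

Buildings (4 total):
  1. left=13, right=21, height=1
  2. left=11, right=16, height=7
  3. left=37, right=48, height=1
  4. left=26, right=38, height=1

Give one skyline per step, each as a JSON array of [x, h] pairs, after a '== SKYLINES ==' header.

== SKYLINES ==
[[13,1],[21,0]]
[[11,7],[16,1],[21,0]]
[[11,7],[16,1],[21,0],[37,1],[48,0]]
[[11,7],[16,1],[21,0],[26,1],[48,0]]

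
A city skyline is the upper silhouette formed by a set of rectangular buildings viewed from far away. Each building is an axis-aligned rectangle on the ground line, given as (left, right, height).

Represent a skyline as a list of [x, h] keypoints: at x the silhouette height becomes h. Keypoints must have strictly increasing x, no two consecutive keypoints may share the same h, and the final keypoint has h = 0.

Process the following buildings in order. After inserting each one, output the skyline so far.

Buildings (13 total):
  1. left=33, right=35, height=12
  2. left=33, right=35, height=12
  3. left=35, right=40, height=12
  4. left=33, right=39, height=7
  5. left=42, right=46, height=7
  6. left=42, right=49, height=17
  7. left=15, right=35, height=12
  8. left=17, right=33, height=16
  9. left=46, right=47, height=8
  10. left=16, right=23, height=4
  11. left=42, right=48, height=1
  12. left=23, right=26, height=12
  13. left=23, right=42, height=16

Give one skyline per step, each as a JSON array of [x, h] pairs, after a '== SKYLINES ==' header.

== SKYLINES ==
[[33,12],[35,0]]
[[33,12],[35,0]]
[[33,12],[40,0]]
[[33,12],[40,0]]
[[33,12],[40,0],[42,7],[46,0]]
[[33,12],[40,0],[42,17],[49,0]]
[[15,12],[40,0],[42,17],[49,0]]
[[15,12],[17,16],[33,12],[40,0],[42,17],[49,0]]
[[15,12],[17,16],[33,12],[40,0],[42,17],[49,0]]
[[15,12],[17,16],[33,12],[40,0],[42,17],[49,0]]
[[15,12],[17,16],[33,12],[40,0],[42,17],[49,0]]
[[15,12],[17,16],[33,12],[40,0],[42,17],[49,0]]
[[15,12],[17,16],[42,17],[49,0]]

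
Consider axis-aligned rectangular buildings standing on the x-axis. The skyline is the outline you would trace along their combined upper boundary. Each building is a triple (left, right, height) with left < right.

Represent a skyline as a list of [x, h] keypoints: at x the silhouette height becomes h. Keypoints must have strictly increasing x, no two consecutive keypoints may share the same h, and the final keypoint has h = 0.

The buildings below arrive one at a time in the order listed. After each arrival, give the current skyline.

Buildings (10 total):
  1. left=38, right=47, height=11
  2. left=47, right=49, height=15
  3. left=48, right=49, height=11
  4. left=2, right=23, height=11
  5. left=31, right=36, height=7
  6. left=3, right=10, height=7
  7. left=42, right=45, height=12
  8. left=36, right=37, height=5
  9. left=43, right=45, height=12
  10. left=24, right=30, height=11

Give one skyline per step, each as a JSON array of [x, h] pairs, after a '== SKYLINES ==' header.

== SKYLINES ==
[[38,11],[47,0]]
[[38,11],[47,15],[49,0]]
[[38,11],[47,15],[49,0]]
[[2,11],[23,0],[38,11],[47,15],[49,0]]
[[2,11],[23,0],[31,7],[36,0],[38,11],[47,15],[49,0]]
[[2,11],[23,0],[31,7],[36,0],[38,11],[47,15],[49,0]]
[[2,11],[23,0],[31,7],[36,0],[38,11],[42,12],[45,11],[47,15],[49,0]]
[[2,11],[23,0],[31,7],[36,5],[37,0],[38,11],[42,12],[45,11],[47,15],[49,0]]
[[2,11],[23,0],[31,7],[36,5],[37,0],[38,11],[42,12],[45,11],[47,15],[49,0]]
[[2,11],[23,0],[24,11],[30,0],[31,7],[36,5],[37,0],[38,11],[42,12],[45,11],[47,15],[49,0]]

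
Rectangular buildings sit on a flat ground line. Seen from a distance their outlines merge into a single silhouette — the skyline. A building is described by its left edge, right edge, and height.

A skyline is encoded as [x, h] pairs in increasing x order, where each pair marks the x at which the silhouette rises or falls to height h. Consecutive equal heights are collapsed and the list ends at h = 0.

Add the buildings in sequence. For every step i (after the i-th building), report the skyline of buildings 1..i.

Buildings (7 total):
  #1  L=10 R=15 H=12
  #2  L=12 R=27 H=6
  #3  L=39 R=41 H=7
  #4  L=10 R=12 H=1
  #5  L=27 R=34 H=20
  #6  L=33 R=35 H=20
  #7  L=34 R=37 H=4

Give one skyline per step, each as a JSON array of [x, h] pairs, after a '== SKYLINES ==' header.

== SKYLINES ==
[[10,12],[15,0]]
[[10,12],[15,6],[27,0]]
[[10,12],[15,6],[27,0],[39,7],[41,0]]
[[10,12],[15,6],[27,0],[39,7],[41,0]]
[[10,12],[15,6],[27,20],[34,0],[39,7],[41,0]]
[[10,12],[15,6],[27,20],[35,0],[39,7],[41,0]]
[[10,12],[15,6],[27,20],[35,4],[37,0],[39,7],[41,0]]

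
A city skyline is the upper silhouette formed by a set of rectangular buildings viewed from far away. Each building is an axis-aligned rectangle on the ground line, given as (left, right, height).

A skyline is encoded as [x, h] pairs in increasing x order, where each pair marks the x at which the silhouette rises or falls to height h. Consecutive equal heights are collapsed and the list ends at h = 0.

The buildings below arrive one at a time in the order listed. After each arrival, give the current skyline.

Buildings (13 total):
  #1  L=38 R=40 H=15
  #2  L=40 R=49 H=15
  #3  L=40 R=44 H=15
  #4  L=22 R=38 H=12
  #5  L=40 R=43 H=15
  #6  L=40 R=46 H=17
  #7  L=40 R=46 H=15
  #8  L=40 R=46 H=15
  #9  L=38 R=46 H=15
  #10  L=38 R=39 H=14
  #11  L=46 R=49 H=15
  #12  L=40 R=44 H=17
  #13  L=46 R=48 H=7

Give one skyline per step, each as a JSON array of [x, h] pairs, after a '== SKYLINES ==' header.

== SKYLINES ==
[[38,15],[40,0]]
[[38,15],[49,0]]
[[38,15],[49,0]]
[[22,12],[38,15],[49,0]]
[[22,12],[38,15],[49,0]]
[[22,12],[38,15],[40,17],[46,15],[49,0]]
[[22,12],[38,15],[40,17],[46,15],[49,0]]
[[22,12],[38,15],[40,17],[46,15],[49,0]]
[[22,12],[38,15],[40,17],[46,15],[49,0]]
[[22,12],[38,15],[40,17],[46,15],[49,0]]
[[22,12],[38,15],[40,17],[46,15],[49,0]]
[[22,12],[38,15],[40,17],[46,15],[49,0]]
[[22,12],[38,15],[40,17],[46,15],[49,0]]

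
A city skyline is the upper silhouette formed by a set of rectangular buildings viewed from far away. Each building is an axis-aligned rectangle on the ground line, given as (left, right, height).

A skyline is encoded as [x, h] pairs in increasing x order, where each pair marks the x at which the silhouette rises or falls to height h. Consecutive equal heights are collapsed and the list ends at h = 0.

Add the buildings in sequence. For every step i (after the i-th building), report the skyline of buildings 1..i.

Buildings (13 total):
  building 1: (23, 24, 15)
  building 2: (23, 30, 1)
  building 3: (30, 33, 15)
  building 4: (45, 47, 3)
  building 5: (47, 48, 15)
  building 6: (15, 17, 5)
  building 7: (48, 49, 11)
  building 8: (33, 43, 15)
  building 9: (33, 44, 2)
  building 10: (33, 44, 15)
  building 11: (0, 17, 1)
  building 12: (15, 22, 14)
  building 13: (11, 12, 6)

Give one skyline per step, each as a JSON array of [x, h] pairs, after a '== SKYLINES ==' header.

== SKYLINES ==
[[23,15],[24,0]]
[[23,15],[24,1],[30,0]]
[[23,15],[24,1],[30,15],[33,0]]
[[23,15],[24,1],[30,15],[33,0],[45,3],[47,0]]
[[23,15],[24,1],[30,15],[33,0],[45,3],[47,15],[48,0]]
[[15,5],[17,0],[23,15],[24,1],[30,15],[33,0],[45,3],[47,15],[48,0]]
[[15,5],[17,0],[23,15],[24,1],[30,15],[33,0],[45,3],[47,15],[48,11],[49,0]]
[[15,5],[17,0],[23,15],[24,1],[30,15],[43,0],[45,3],[47,15],[48,11],[49,0]]
[[15,5],[17,0],[23,15],[24,1],[30,15],[43,2],[44,0],[45,3],[47,15],[48,11],[49,0]]
[[15,5],[17,0],[23,15],[24,1],[30,15],[44,0],[45,3],[47,15],[48,11],[49,0]]
[[0,1],[15,5],[17,0],[23,15],[24,1],[30,15],[44,0],[45,3],[47,15],[48,11],[49,0]]
[[0,1],[15,14],[22,0],[23,15],[24,1],[30,15],[44,0],[45,3],[47,15],[48,11],[49,0]]
[[0,1],[11,6],[12,1],[15,14],[22,0],[23,15],[24,1],[30,15],[44,0],[45,3],[47,15],[48,11],[49,0]]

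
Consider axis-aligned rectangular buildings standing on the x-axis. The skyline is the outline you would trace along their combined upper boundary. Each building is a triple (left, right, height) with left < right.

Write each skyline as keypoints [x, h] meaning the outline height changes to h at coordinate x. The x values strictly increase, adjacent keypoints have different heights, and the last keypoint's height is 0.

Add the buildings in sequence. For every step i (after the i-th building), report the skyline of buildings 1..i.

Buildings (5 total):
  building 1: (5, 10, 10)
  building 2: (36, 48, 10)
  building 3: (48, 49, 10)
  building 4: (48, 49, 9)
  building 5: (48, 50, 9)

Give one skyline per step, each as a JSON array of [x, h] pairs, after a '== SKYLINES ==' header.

== SKYLINES ==
[[5,10],[10,0]]
[[5,10],[10,0],[36,10],[48,0]]
[[5,10],[10,0],[36,10],[49,0]]
[[5,10],[10,0],[36,10],[49,0]]
[[5,10],[10,0],[36,10],[49,9],[50,0]]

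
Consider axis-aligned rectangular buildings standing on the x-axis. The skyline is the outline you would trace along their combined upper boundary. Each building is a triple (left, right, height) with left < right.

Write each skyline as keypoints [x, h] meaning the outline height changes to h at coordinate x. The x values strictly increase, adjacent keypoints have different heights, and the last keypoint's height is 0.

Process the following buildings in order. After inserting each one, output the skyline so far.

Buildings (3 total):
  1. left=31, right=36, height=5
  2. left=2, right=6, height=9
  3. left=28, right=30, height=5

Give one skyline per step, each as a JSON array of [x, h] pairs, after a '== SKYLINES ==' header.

== SKYLINES ==
[[31,5],[36,0]]
[[2,9],[6,0],[31,5],[36,0]]
[[2,9],[6,0],[28,5],[30,0],[31,5],[36,0]]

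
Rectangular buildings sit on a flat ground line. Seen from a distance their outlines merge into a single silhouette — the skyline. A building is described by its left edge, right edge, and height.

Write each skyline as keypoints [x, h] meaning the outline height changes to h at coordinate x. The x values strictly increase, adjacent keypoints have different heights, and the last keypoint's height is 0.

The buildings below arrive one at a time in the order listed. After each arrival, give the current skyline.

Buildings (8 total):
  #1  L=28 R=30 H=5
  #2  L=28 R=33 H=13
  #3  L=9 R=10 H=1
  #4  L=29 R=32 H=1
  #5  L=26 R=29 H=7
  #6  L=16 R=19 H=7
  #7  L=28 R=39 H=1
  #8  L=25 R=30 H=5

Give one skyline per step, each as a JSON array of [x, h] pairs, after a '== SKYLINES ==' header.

== SKYLINES ==
[[28,5],[30,0]]
[[28,13],[33,0]]
[[9,1],[10,0],[28,13],[33,0]]
[[9,1],[10,0],[28,13],[33,0]]
[[9,1],[10,0],[26,7],[28,13],[33,0]]
[[9,1],[10,0],[16,7],[19,0],[26,7],[28,13],[33,0]]
[[9,1],[10,0],[16,7],[19,0],[26,7],[28,13],[33,1],[39,0]]
[[9,1],[10,0],[16,7],[19,0],[25,5],[26,7],[28,13],[33,1],[39,0]]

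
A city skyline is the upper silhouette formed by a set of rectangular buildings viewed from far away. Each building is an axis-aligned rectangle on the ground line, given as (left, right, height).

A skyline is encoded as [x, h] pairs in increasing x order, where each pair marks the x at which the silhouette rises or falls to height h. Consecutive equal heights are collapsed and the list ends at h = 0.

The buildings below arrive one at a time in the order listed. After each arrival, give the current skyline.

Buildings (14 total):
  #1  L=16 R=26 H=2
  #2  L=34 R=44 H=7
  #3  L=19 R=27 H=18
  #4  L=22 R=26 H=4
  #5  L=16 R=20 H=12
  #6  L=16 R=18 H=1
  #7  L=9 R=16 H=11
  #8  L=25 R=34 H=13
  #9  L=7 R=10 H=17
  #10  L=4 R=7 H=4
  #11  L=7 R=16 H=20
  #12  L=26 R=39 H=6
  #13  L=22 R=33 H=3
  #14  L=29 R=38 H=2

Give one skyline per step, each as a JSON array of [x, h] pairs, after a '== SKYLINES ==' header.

== SKYLINES ==
[[16,2],[26,0]]
[[16,2],[26,0],[34,7],[44,0]]
[[16,2],[19,18],[27,0],[34,7],[44,0]]
[[16,2],[19,18],[27,0],[34,7],[44,0]]
[[16,12],[19,18],[27,0],[34,7],[44,0]]
[[16,12],[19,18],[27,0],[34,7],[44,0]]
[[9,11],[16,12],[19,18],[27,0],[34,7],[44,0]]
[[9,11],[16,12],[19,18],[27,13],[34,7],[44,0]]
[[7,17],[10,11],[16,12],[19,18],[27,13],[34,7],[44,0]]
[[4,4],[7,17],[10,11],[16,12],[19,18],[27,13],[34,7],[44,0]]
[[4,4],[7,20],[16,12],[19,18],[27,13],[34,7],[44,0]]
[[4,4],[7,20],[16,12],[19,18],[27,13],[34,7],[44,0]]
[[4,4],[7,20],[16,12],[19,18],[27,13],[34,7],[44,0]]
[[4,4],[7,20],[16,12],[19,18],[27,13],[34,7],[44,0]]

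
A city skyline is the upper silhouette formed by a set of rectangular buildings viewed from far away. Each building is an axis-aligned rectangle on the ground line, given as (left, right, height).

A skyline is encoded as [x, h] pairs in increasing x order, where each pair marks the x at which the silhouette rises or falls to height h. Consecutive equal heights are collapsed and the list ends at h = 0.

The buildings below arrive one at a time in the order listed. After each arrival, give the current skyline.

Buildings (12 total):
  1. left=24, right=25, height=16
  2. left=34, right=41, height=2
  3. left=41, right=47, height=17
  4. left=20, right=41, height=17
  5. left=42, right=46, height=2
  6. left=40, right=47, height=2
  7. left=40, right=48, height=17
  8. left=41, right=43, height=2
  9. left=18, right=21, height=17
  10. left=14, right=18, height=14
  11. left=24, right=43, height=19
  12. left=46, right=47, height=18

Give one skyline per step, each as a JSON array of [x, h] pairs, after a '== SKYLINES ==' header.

== SKYLINES ==
[[24,16],[25,0]]
[[24,16],[25,0],[34,2],[41,0]]
[[24,16],[25,0],[34,2],[41,17],[47,0]]
[[20,17],[47,0]]
[[20,17],[47,0]]
[[20,17],[47,0]]
[[20,17],[48,0]]
[[20,17],[48,0]]
[[18,17],[48,0]]
[[14,14],[18,17],[48,0]]
[[14,14],[18,17],[24,19],[43,17],[48,0]]
[[14,14],[18,17],[24,19],[43,17],[46,18],[47,17],[48,0]]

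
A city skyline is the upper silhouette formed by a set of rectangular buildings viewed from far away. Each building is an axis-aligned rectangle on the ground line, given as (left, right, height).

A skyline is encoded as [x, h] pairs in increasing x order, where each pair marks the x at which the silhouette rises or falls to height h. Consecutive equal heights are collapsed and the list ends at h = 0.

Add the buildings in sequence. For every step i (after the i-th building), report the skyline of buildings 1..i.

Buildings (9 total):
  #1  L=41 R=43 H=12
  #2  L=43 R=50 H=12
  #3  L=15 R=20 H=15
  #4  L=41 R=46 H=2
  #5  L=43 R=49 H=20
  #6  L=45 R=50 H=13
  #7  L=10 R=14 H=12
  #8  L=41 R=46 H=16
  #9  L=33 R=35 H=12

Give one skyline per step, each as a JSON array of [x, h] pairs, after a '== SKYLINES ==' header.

== SKYLINES ==
[[41,12],[43,0]]
[[41,12],[50,0]]
[[15,15],[20,0],[41,12],[50,0]]
[[15,15],[20,0],[41,12],[50,0]]
[[15,15],[20,0],[41,12],[43,20],[49,12],[50,0]]
[[15,15],[20,0],[41,12],[43,20],[49,13],[50,0]]
[[10,12],[14,0],[15,15],[20,0],[41,12],[43,20],[49,13],[50,0]]
[[10,12],[14,0],[15,15],[20,0],[41,16],[43,20],[49,13],[50,0]]
[[10,12],[14,0],[15,15],[20,0],[33,12],[35,0],[41,16],[43,20],[49,13],[50,0]]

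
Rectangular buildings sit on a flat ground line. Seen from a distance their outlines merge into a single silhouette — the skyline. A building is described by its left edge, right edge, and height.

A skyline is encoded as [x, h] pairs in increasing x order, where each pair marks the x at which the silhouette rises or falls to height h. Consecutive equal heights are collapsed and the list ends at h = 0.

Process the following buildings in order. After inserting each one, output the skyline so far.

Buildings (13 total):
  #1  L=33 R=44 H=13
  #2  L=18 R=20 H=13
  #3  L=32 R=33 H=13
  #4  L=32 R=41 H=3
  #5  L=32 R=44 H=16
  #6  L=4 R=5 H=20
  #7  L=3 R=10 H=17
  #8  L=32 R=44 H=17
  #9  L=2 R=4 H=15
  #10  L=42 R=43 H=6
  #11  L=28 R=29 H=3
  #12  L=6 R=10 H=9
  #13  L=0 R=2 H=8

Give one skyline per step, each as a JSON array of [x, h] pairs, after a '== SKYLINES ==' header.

== SKYLINES ==
[[33,13],[44,0]]
[[18,13],[20,0],[33,13],[44,0]]
[[18,13],[20,0],[32,13],[44,0]]
[[18,13],[20,0],[32,13],[44,0]]
[[18,13],[20,0],[32,16],[44,0]]
[[4,20],[5,0],[18,13],[20,0],[32,16],[44,0]]
[[3,17],[4,20],[5,17],[10,0],[18,13],[20,0],[32,16],[44,0]]
[[3,17],[4,20],[5,17],[10,0],[18,13],[20,0],[32,17],[44,0]]
[[2,15],[3,17],[4,20],[5,17],[10,0],[18,13],[20,0],[32,17],[44,0]]
[[2,15],[3,17],[4,20],[5,17],[10,0],[18,13],[20,0],[32,17],[44,0]]
[[2,15],[3,17],[4,20],[5,17],[10,0],[18,13],[20,0],[28,3],[29,0],[32,17],[44,0]]
[[2,15],[3,17],[4,20],[5,17],[10,0],[18,13],[20,0],[28,3],[29,0],[32,17],[44,0]]
[[0,8],[2,15],[3,17],[4,20],[5,17],[10,0],[18,13],[20,0],[28,3],[29,0],[32,17],[44,0]]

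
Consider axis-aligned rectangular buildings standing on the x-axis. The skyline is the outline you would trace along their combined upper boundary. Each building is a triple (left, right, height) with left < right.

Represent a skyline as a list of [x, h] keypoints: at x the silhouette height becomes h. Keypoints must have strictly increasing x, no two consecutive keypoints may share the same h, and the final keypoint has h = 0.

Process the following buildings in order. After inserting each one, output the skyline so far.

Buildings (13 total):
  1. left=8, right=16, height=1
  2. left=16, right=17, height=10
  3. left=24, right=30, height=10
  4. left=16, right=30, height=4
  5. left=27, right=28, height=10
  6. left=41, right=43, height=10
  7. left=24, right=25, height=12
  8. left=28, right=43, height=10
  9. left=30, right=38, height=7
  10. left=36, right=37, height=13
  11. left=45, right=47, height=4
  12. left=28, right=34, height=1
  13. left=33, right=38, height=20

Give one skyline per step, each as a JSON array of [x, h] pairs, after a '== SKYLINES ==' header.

== SKYLINES ==
[[8,1],[16,0]]
[[8,1],[16,10],[17,0]]
[[8,1],[16,10],[17,0],[24,10],[30,0]]
[[8,1],[16,10],[17,4],[24,10],[30,0]]
[[8,1],[16,10],[17,4],[24,10],[30,0]]
[[8,1],[16,10],[17,4],[24,10],[30,0],[41,10],[43,0]]
[[8,1],[16,10],[17,4],[24,12],[25,10],[30,0],[41,10],[43,0]]
[[8,1],[16,10],[17,4],[24,12],[25,10],[43,0]]
[[8,1],[16,10],[17,4],[24,12],[25,10],[43,0]]
[[8,1],[16,10],[17,4],[24,12],[25,10],[36,13],[37,10],[43,0]]
[[8,1],[16,10],[17,4],[24,12],[25,10],[36,13],[37,10],[43,0],[45,4],[47,0]]
[[8,1],[16,10],[17,4],[24,12],[25,10],[36,13],[37,10],[43,0],[45,4],[47,0]]
[[8,1],[16,10],[17,4],[24,12],[25,10],[33,20],[38,10],[43,0],[45,4],[47,0]]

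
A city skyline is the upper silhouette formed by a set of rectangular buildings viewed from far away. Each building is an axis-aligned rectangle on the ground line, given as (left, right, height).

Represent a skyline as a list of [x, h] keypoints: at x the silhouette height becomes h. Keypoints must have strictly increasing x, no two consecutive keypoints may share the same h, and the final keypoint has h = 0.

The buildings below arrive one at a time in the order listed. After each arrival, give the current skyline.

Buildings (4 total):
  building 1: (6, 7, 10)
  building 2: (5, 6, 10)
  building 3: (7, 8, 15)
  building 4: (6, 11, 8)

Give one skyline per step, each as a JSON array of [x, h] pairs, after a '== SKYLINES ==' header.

== SKYLINES ==
[[6,10],[7,0]]
[[5,10],[7,0]]
[[5,10],[7,15],[8,0]]
[[5,10],[7,15],[8,8],[11,0]]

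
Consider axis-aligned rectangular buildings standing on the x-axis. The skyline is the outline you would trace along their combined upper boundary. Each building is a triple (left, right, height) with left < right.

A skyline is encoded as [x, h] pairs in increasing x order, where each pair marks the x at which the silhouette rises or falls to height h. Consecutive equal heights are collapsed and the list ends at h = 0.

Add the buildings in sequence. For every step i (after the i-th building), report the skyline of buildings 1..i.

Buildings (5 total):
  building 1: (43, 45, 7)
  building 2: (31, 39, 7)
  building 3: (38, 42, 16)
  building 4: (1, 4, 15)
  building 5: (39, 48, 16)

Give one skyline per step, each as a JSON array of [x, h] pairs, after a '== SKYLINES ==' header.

== SKYLINES ==
[[43,7],[45,0]]
[[31,7],[39,0],[43,7],[45,0]]
[[31,7],[38,16],[42,0],[43,7],[45,0]]
[[1,15],[4,0],[31,7],[38,16],[42,0],[43,7],[45,0]]
[[1,15],[4,0],[31,7],[38,16],[48,0]]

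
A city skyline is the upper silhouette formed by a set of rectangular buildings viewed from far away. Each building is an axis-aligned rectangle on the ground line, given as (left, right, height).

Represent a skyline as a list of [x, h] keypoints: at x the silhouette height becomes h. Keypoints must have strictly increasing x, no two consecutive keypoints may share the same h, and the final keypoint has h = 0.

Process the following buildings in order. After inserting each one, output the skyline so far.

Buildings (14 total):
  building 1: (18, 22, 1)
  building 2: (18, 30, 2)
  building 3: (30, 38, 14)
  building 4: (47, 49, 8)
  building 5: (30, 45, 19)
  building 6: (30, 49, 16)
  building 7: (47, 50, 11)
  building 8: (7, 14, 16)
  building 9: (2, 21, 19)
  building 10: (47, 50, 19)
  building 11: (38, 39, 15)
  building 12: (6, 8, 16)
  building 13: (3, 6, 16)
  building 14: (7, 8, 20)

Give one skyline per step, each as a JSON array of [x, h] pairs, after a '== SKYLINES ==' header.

== SKYLINES ==
[[18,1],[22,0]]
[[18,2],[30,0]]
[[18,2],[30,14],[38,0]]
[[18,2],[30,14],[38,0],[47,8],[49,0]]
[[18,2],[30,19],[45,0],[47,8],[49,0]]
[[18,2],[30,19],[45,16],[49,0]]
[[18,2],[30,19],[45,16],[49,11],[50,0]]
[[7,16],[14,0],[18,2],[30,19],[45,16],[49,11],[50,0]]
[[2,19],[21,2],[30,19],[45,16],[49,11],[50,0]]
[[2,19],[21,2],[30,19],[45,16],[47,19],[50,0]]
[[2,19],[21,2],[30,19],[45,16],[47,19],[50,0]]
[[2,19],[21,2],[30,19],[45,16],[47,19],[50,0]]
[[2,19],[21,2],[30,19],[45,16],[47,19],[50,0]]
[[2,19],[7,20],[8,19],[21,2],[30,19],[45,16],[47,19],[50,0]]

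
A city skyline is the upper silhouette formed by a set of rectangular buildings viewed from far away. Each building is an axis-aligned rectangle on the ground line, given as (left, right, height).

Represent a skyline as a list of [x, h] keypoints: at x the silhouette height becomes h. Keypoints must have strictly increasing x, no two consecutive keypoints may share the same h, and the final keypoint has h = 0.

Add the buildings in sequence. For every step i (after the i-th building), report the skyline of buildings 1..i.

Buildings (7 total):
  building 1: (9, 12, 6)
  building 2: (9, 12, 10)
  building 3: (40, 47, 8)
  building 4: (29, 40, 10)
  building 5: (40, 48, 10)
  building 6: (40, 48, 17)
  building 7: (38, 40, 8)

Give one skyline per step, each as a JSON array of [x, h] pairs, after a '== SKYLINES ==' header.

== SKYLINES ==
[[9,6],[12,0]]
[[9,10],[12,0]]
[[9,10],[12,0],[40,8],[47,0]]
[[9,10],[12,0],[29,10],[40,8],[47,0]]
[[9,10],[12,0],[29,10],[48,0]]
[[9,10],[12,0],[29,10],[40,17],[48,0]]
[[9,10],[12,0],[29,10],[40,17],[48,0]]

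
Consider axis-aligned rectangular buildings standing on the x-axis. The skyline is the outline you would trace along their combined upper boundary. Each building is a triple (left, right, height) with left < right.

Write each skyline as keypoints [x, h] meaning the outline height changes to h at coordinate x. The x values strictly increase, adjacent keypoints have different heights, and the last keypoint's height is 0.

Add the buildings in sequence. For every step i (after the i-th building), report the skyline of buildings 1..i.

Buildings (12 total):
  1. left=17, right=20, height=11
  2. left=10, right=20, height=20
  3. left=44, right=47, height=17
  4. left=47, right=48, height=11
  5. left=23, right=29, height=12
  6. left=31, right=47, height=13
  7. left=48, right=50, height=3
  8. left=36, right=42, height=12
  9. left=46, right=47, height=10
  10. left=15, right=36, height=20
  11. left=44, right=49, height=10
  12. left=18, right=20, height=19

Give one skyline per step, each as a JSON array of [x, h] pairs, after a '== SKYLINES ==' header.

== SKYLINES ==
[[17,11],[20,0]]
[[10,20],[20,0]]
[[10,20],[20,0],[44,17],[47,0]]
[[10,20],[20,0],[44,17],[47,11],[48,0]]
[[10,20],[20,0],[23,12],[29,0],[44,17],[47,11],[48,0]]
[[10,20],[20,0],[23,12],[29,0],[31,13],[44,17],[47,11],[48,0]]
[[10,20],[20,0],[23,12],[29,0],[31,13],[44,17],[47,11],[48,3],[50,0]]
[[10,20],[20,0],[23,12],[29,0],[31,13],[44,17],[47,11],[48,3],[50,0]]
[[10,20],[20,0],[23,12],[29,0],[31,13],[44,17],[47,11],[48,3],[50,0]]
[[10,20],[36,13],[44,17],[47,11],[48,3],[50,0]]
[[10,20],[36,13],[44,17],[47,11],[48,10],[49,3],[50,0]]
[[10,20],[36,13],[44,17],[47,11],[48,10],[49,3],[50,0]]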